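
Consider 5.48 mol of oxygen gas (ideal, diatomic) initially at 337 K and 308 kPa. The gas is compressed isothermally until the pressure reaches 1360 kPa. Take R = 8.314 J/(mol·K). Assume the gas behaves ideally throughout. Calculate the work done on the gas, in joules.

22800 J

V₁ = nRT₁/P₁ = 5.48×8.314×337/308 = 49.9 L.
Isothermal: T stays 337 K; PV = const ⇒ V₂ = 11.3 L, P₂ = 1360 kPa.
W = nRT ln(V₂/V₁) = 5.48×8.314×337×ln(0.226) = -22800 J.
Work done on the gas = −W_by = 22800 J.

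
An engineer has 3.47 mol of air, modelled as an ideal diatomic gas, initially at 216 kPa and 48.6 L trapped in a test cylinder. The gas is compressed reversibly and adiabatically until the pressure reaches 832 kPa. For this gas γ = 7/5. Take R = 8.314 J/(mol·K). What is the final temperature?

T₁ = P₁V₁/(nR) = 216×48.6/(3.47×8.314) = 364 K.
Adiabatic: T₂/T₁ = (P₂/P₁)^((γ−1)/γ) ⇒ T₂ = 364×(3.85)^0.286 = 535 K; V₂ = 18.5 L.

535 K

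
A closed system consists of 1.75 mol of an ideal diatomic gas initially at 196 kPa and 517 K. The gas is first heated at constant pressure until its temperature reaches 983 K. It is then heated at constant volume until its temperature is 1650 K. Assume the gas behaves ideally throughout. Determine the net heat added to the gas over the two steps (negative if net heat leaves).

48000 J

V₁ = nRT₁/P₁ = 1.75×8.314×517/196 = 38.4 L.
Step 1 — Isobaric: P stays 196 kPa; V/T = const ⇒ T₂ = 983 K, V₂ = 73.0 L.
W = PΔV = 196×(73.0−38.4) kPa·L = 6780 J.
ΔU = nCvΔT = 1.75×20.8×(983−517) = 17000 J.
Q = ΔU + W = nCpΔT = 23700 J.
State after step 1: P = 196 kPa, V = 73.0 L, T = 983 K.
Step 2 — Isochoric: V stays 73.0 L; P/T = const ⇒ T₂ = 1650 K, P₂ = 329 kPa.
W = 0 (no volume change).
ΔU = nCvΔT = 1.75×20.8×(1650−983) = 24300 J.
Q = ΔU = 24300 J.
Net over both steps: W = 6780 J, Q = 48000 J, ΔU = 41200 J.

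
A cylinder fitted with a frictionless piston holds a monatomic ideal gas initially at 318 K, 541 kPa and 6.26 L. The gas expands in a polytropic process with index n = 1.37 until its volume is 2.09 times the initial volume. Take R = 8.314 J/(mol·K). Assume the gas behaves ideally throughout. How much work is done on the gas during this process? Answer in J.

-2190 J

n = P₁V₁/(RT₁) = 541×6.26/(8.314×318) = 1.28 mol.
Polytropic n=1.37: T₂ = T₁(V₁/V₂)^(n−1) = 318×(0.478)^0.37 = 242 K; P₂ = P₁(V₁/V₂)^n = 197 kPa.
W = (P₁V₁−P₂V₂)/(n−1) = (541×6.26−197×13.1)/0.37 = 2190 J.
Work done on the gas = −W_by = -2190 J.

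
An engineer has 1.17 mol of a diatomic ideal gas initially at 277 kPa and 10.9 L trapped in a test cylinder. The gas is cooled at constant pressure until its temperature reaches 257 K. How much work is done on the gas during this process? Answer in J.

519 J

T₁ = P₁V₁/(nR) = 277×10.9/(1.17×8.314) = 310 K.
Isobaric: P stays 277 kPa; V/T = const ⇒ T₂ = 257 K, V₂ = 9.03 L.
W = PΔV = 277×(9.03−10.9) kPa·L = -519 J.
Work done on the gas = −W_by = 519 J.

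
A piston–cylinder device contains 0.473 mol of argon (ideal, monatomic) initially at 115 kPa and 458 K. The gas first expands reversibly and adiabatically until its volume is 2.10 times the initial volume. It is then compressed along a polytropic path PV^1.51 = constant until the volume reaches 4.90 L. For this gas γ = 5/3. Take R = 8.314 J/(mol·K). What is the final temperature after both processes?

737 K

V₁ = nRT₁/P₁ = 0.473×8.314×458/115 = 15.7 L.
Step 1 — Adiabatic: TV^(γ−1) = const ⇒ T₂ = 458×(0.476)^0.667 = 279 K; PV^γ = const ⇒ P₂ = 33.4 kPa.
ΔU = nCvΔT = 0.473×12.5×(279−458) = -1050 J.
Q = 0 for an adiabatic process, so W = −ΔU = 1050 J.
State after step 1: P = 33.4 kPa, V = 32.9 L, T = 279 K.
Step 2 — Polytropic n=1.51: T₂ = T₁(V₁/V₂)^(n−1) = 279×(6.71)^0.51 = 737 K; P₂ = P₁(V₁/V₂)^n = 592 kPa.
W = (P₁V₁−P₂V₂)/(n−1) = (33.4×32.9−592×4.90)/0.51 = -3530 J.
ΔU = nCvΔT = 0.473×12.5×(737−279) = 2700 J.
Q = ΔU + W = -830 J.
Net over both steps: W = -2480 J, Q = -830 J, ΔU = 1650 J.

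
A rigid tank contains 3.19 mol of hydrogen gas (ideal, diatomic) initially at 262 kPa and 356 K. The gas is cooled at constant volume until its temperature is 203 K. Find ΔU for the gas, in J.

V₁ = nRT₁/P₁ = 3.19×8.314×356/262 = 36.0 L.
Isochoric: V stays 36.0 L; P/T = const ⇒ T₂ = 203 K, P₂ = 149 kPa.
For an ideal gas ΔU = nCvΔT with Cv = (5/2)R = 20.8 J/(mol·K).
ΔU = 3.19×20.8×(203−356) = -10100 J.

-10100 J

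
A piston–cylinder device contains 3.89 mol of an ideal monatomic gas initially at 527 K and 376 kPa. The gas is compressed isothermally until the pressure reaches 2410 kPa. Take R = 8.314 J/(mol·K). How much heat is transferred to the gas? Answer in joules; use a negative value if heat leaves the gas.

V₁ = nRT₁/P₁ = 3.89×8.314×527/376 = 45.3 L.
Isothermal: T stays 527 K; PV = const ⇒ V₂ = 7.07 L, P₂ = 2410 kPa.
ΔU = 0 (ideal gas, T constant).
W = nRT ln(V₂/V₁) = 3.89×8.314×527×ln(0.156) = -31700 J.
Q = ΔU + W = -31700 J.

-31700 J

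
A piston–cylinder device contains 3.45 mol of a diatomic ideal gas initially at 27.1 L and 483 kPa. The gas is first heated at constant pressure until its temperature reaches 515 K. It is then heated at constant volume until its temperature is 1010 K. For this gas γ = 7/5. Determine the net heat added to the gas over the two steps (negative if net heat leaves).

41400 J

T₁ = P₁V₁/(nR) = 483×27.1/(3.45×8.314) = 456 K.
Step 1 — Isobaric: P stays 483 kPa; V/T = const ⇒ T₂ = 515 K, V₂ = 30.6 L.
W = PΔV = 483×(30.6−27.1) kPa·L = 1680 J.
ΔU = nCvΔT = 3.45×20.8×(515−456) = 4210 J.
Q = ΔU + W = nCpΔT = 5890 J.
State after step 1: P = 483 kPa, V = 30.6 L, T = 515 K.
Step 2 — Isochoric: V stays 30.6 L; P/T = const ⇒ T₂ = 1010 K, P₂ = 947 kPa.
W = 0 (no volume change).
ΔU = nCvΔT = 3.45×20.8×(1010−515) = 35500 J.
Q = ΔU = 35500 J.
Net over both steps: W = 1680 J, Q = 41400 J, ΔU = 39700 J.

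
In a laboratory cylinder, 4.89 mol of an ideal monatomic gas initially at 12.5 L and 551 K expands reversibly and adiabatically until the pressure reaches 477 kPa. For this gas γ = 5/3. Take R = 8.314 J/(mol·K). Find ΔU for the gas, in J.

-13800 J

P₁ = nRT₁/V₁ = 4.89×8.314×551/12.5 = 1790 kPa.
Adiabatic: T₂/T₁ = (P₂/P₁)^((γ−1)/γ) ⇒ T₂ = 551×(0.266)^0.400 = 325 K; V₂ = 27.7 L.
For an ideal gas ΔU = nCvΔT with Cv = (3/2)R = 12.5 J/(mol·K).
ΔU = 4.89×12.5×(325−551) = -13800 J.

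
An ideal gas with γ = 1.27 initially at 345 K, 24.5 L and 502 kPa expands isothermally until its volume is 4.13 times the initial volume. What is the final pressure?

122 kPa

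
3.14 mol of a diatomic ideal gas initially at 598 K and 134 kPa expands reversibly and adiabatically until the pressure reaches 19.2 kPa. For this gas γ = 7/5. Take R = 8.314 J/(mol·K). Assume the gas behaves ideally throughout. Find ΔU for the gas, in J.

V₁ = nRT₁/P₁ = 3.14×8.314×598/134 = 117 L.
Adiabatic: T₂/T₁ = (P₂/P₁)^((γ−1)/γ) ⇒ T₂ = 598×(0.143)^0.286 = 343 K; V₂ = 467 L.
For an ideal gas ΔU = nCvΔT with Cv = (5/2)R = 20.8 J/(mol·K).
ΔU = 3.14×20.8×(343−598) = -16600 J.

-16600 J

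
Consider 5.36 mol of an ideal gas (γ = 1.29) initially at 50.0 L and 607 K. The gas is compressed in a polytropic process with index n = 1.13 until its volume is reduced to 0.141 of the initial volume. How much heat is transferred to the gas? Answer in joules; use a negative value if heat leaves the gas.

P₁ = nRT₁/V₁ = 5.36×8.314×607/50.0 = 541 kPa.
Polytropic n=1.13: T₂ = T₁(V₁/V₂)^(n−1) = 607×(7.09)^0.13 = 783 K; P₂ = P₁(V₁/V₂)^n = 4950 kPa.
W = (P₁V₁−P₂V₂)/(n−1) = (541×50.0−4950×7.05)/0.13 = -60300 J.
ΔU = nCvΔT = 5.36×28.7×(783−607) = 27100 J.
Q = ΔU + W = -33300 J.

-33300 J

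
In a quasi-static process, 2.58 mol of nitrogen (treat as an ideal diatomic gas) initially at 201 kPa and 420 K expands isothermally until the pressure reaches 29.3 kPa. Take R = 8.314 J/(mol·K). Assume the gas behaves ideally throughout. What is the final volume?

V₁ = nRT₁/P₁ = 2.58×8.314×420/201 = 44.8 L.
Isothermal: T stays 420 K; PV = const ⇒ V₂ = 307 L, P₂ = 29.3 kPa.

307 L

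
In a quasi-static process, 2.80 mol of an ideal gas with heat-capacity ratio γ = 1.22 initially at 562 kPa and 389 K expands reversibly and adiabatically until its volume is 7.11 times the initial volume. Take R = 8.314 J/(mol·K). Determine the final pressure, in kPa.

51.3 kPa

V₁ = nRT₁/P₁ = 2.80×8.314×389/562 = 16.1 L.
Adiabatic: TV^(γ−1) = const ⇒ T₂ = 389×(0.141)^0.220 = 253 K; PV^γ = const ⇒ P₂ = 51.3 kPa.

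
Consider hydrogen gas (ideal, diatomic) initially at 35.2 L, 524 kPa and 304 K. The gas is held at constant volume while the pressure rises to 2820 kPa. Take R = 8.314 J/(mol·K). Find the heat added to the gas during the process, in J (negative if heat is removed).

202000 J

n = P₁V₁/(RT₁) = 524×35.2/(8.314×304) = 7.30 mol.
Isochoric: V stays 35.2 L; P/T = const ⇒ T₂ = 1640 K, P₂ = 2820 kPa.
W = 0 (no volume change).
ΔU = nCvΔT = 7.30×20.8×(1640−304) = 202000 J.
Q = ΔU = 202000 J.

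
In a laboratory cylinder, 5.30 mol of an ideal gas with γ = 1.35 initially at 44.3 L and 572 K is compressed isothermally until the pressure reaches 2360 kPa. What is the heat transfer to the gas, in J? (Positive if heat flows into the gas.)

P₁ = nRT₁/V₁ = 5.30×8.314×572/44.3 = 569 kPa.
Isothermal: T stays 572 K; PV = const ⇒ V₂ = 10.7 L, P₂ = 2360 kPa.
ΔU = 0 (ideal gas, T constant).
W = nRT ln(V₂/V₁) = 5.30×8.314×572×ln(0.241) = -35900 J.
Q = ΔU + W = -35900 J.

-35900 J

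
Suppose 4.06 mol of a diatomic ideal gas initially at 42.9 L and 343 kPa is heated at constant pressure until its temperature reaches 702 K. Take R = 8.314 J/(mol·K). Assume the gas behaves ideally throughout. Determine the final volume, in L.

69.1 L

T₁ = P₁V₁/(nR) = 343×42.9/(4.06×8.314) = 436 K.
Isobaric: P stays 343 kPa; V/T = const ⇒ T₂ = 702 K, V₂ = 69.1 L.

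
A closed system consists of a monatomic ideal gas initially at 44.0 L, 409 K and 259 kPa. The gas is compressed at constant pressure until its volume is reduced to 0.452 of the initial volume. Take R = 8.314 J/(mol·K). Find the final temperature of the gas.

Isobaric: P stays 259 kPa; V/T = const ⇒ T₂ = 185 K, V₂ = 19.9 L.

185 K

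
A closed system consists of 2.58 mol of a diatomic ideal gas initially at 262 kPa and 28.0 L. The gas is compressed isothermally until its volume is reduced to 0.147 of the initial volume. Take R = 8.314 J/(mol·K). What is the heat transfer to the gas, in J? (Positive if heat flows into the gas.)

-14100 J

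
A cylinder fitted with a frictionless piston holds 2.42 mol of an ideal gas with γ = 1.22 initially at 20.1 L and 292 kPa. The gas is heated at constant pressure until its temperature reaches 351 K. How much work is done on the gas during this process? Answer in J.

T₁ = P₁V₁/(nR) = 292×20.1/(2.42×8.314) = 292 K.
Isobaric: P stays 292 kPa; V/T = const ⇒ T₂ = 351 K, V₂ = 24.2 L.
W = PΔV = 292×(24.2−20.1) kPa·L = 1190 J.
Work done on the gas = −W_by = -1190 J.

-1190 J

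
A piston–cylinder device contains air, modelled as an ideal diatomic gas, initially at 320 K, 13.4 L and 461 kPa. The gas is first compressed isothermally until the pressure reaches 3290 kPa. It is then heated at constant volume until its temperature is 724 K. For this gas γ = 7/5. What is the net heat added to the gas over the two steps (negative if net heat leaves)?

7360 J

n = P₁V₁/(RT₁) = 461×13.4/(8.314×320) = 2.32 mol.
Step 1 — Isothermal: T stays 320 K; PV = const ⇒ V₂ = 1.88 L, P₂ = 3290 kPa.
ΔU = 0 (ideal gas, T constant).
W = nRT ln(V₂/V₁) = 2.32×8.314×320×ln(0.140) = -12100 J.
Q = ΔU + W = -12100 J.
State after step 1: P = 3290 kPa, V = 1.88 L, T = 320 K.
Step 2 — Isochoric: V stays 1.88 L; P/T = const ⇒ T₂ = 724 K, P₂ = 7440 kPa.
W = 0 (no volume change).
ΔU = nCvΔT = 2.32×20.8×(724−320) = 19500 J.
Q = ΔU = 19500 J.
Net over both steps: W = -12100 J, Q = 7360 J, ΔU = 19500 J.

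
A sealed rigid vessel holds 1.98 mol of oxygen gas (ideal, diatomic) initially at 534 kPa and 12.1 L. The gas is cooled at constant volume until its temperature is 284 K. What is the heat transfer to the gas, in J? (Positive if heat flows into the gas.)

-4470 J

T₁ = P₁V₁/(nR) = 534×12.1/(1.98×8.314) = 393 K.
Isochoric: V stays 12.1 L; P/T = const ⇒ T₂ = 284 K, P₂ = 386 kPa.
W = 0 (no volume change).
ΔU = nCvΔT = 1.98×20.8×(284−393) = -4470 J.
Q = ΔU = -4470 J.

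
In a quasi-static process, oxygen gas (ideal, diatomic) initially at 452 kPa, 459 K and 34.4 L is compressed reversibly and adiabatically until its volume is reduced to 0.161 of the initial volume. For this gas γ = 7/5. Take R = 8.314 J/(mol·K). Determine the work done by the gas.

n = P₁V₁/(RT₁) = 452×34.4/(8.314×459) = 4.07 mol.
Adiabatic: TV^(γ−1) = const ⇒ T₂ = 459×(6.21)^0.400 = 953 K; PV^γ = const ⇒ P₂ = 5830 kPa.
ΔU = nCvΔT = 4.07×20.8×(953−459) = 41800 J.
Q = 0 for an adiabatic process, so W = −ΔU = -41800 J.

-41800 J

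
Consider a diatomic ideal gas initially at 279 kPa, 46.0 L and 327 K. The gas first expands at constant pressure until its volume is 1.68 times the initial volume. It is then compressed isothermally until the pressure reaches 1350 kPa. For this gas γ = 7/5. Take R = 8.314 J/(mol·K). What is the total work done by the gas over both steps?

-25300 J

n = P₁V₁/(RT₁) = 279×46.0/(8.314×327) = 4.72 mol.
Step 1 — Isobaric: P stays 279 kPa; V/T = const ⇒ T₂ = 549 K, V₂ = 77.3 L.
W = PΔV = 279×(77.3−46.0) kPa·L = 8730 J.
ΔU = nCvΔT = 4.72×20.8×(549−327) = 21800 J.
Q = ΔU + W = nCpΔT = 30500 J.
State after step 1: P = 279 kPa, V = 77.3 L, T = 549 K.
Step 2 — Isothermal: T stays 549 K; PV = const ⇒ V₂ = 16.0 L, P₂ = 1350 kPa.
ΔU = 0 (ideal gas, T constant).
W = nRT ln(V₂/V₁) = 4.72×8.314×549×ln(0.207) = -34000 J.
Q = ΔU + W = -34000 J.
Net over both steps: W = -25300 J, Q = -3450 J, ΔU = 21800 J.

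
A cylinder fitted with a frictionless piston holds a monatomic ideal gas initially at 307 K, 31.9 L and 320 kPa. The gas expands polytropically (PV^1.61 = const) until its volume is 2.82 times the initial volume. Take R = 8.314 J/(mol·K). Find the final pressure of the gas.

60.3 kPa

Polytropic n=1.61: T₂ = T₁(V₁/V₂)^(n−1) = 307×(0.355)^0.61 = 163 K; P₂ = P₁(V₁/V₂)^n = 60.3 kPa.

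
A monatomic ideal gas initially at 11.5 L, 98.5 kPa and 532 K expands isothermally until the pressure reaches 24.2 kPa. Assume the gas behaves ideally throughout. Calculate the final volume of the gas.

46.8 L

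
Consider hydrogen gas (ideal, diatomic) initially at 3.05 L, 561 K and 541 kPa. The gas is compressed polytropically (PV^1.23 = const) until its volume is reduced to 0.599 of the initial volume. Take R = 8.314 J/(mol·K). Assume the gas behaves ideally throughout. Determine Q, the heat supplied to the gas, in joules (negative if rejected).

-381 J

n = P₁V₁/(RT₁) = 541×3.05/(8.314×561) = 0.354 mol.
Polytropic n=1.23: T₂ = T₁(V₁/V₂)^(n−1) = 561×(1.67)^0.23 = 631 K; P₂ = P₁(V₁/V₂)^n = 1020 kPa.
W = (P₁V₁−P₂V₂)/(n−1) = (541×3.05−1020×1.83)/0.23 = -897 J.
ΔU = nCvΔT = 0.354×20.8×(631−561) = 516 J.
Q = ΔU + W = -381 J.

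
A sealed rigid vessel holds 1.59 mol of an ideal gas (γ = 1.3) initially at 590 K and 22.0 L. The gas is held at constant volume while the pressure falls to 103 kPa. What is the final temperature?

P₁ = nRT₁/V₁ = 1.59×8.314×590/22.0 = 355 kPa.
Isochoric: V stays 22.0 L; P/T = const ⇒ T₂ = 171 K, P₂ = 103 kPa.

171 K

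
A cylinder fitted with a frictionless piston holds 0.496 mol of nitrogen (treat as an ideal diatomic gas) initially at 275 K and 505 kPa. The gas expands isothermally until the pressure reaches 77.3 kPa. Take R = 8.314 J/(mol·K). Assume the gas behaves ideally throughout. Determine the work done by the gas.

V₁ = nRT₁/P₁ = 0.496×8.314×275/505 = 2.25 L.
Isothermal: T stays 275 K; PV = const ⇒ V₂ = 14.7 L, P₂ = 77.3 kPa.
W = nRT ln(V₂/V₁) = 0.496×8.314×275×ln(6.53) = 2130 J.

2130 J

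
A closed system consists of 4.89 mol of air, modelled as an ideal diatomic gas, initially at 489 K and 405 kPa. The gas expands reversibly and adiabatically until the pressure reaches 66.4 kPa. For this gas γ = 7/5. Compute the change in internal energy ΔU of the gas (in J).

V₁ = nRT₁/P₁ = 4.89×8.314×489/405 = 49.1 L.
Adiabatic: T₂/T₁ = (P₂/P₁)^((γ−1)/γ) ⇒ T₂ = 489×(0.164)^0.286 = 292 K; V₂ = 179 L.
For an ideal gas ΔU = nCvΔT with Cv = (5/2)R = 20.8 J/(mol·K).
ΔU = 4.89×20.8×(292−489) = -20100 J.

-20100 J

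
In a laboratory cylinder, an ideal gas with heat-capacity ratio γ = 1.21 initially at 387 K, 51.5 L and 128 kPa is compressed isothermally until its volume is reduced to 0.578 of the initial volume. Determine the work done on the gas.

3610 J

n = P₁V₁/(RT₁) = 128×51.5/(8.314×387) = 2.05 mol.
Isothermal: T stays 387 K; PV = const ⇒ V₂ = 29.8 L, P₂ = 221 kPa.
W = nRT ln(V₂/V₁) = 2.05×8.314×387×ln(0.578) = -3610 J.
Work done on the gas = −W_by = 3610 J.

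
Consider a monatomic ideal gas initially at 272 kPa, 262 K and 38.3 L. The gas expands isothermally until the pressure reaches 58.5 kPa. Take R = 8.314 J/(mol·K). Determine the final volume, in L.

178 L

Isothermal: T stays 262 K; PV = const ⇒ V₂ = 178 L, P₂ = 58.5 kPa.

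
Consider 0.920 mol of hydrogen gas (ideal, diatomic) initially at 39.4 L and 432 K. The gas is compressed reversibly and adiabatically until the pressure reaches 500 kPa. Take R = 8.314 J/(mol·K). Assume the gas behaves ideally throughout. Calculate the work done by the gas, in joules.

-5500 J

P₁ = nRT₁/V₁ = 0.920×8.314×432/39.4 = 83.9 kPa.
Adiabatic: T₂/T₁ = (P₂/P₁)^((γ−1)/γ) ⇒ T₂ = 432×(5.96)^0.286 = 719 K; V₂ = 11.0 L.
ΔU = nCvΔT = 0.920×20.8×(719−432) = 5500 J.
Q = 0 for an adiabatic process, so W = −ΔU = -5500 J.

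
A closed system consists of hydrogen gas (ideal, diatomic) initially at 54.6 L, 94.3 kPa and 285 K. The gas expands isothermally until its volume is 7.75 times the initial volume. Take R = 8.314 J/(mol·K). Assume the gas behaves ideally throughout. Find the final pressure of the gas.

12.2 kPa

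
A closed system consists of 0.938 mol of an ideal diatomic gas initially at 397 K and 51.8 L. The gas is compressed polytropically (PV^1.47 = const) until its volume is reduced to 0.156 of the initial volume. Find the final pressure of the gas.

917 kPa

P₁ = nRT₁/V₁ = 0.938×8.314×397/51.8 = 59.8 kPa.
Polytropic n=1.47: T₂ = T₁(V₁/V₂)^(n−1) = 397×(6.41)^0.47 = 951 K; P₂ = P₁(V₁/V₂)^n = 917 kPa.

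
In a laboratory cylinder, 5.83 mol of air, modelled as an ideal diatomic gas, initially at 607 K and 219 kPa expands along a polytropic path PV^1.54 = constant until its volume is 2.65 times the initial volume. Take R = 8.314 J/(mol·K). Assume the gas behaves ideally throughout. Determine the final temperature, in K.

V₁ = nRT₁/P₁ = 5.83×8.314×607/219 = 134 L.
Polytropic n=1.54: T₂ = T₁(V₁/V₂)^(n−1) = 607×(0.377)^0.54 = 359 K; P₂ = P₁(V₁/V₂)^n = 48.8 kPa.

359 K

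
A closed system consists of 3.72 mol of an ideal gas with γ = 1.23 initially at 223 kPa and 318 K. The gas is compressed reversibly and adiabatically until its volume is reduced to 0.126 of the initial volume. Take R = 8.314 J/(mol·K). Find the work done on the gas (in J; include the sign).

26100 J

V₁ = nRT₁/P₁ = 3.72×8.314×318/223 = 44.1 L.
Adiabatic: TV^(γ−1) = const ⇒ T₂ = 318×(7.94)^0.230 = 512 K; PV^γ = const ⇒ P₂ = 2850 kPa.
ΔU = nCvΔT = 3.72×36.1×(512−318) = 26100 J.
Q = 0 for an adiabatic process, so W = −ΔU = -26100 J.
Work done on the gas = −W_by = 26100 J.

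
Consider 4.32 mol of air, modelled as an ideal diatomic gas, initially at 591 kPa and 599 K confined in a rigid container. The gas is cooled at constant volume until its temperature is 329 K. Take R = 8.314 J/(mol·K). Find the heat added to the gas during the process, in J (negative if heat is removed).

V₁ = nRT₁/P₁ = 4.32×8.314×599/591 = 36.4 L.
Isochoric: V stays 36.4 L; P/T = const ⇒ T₂ = 329 K, P₂ = 325 kPa.
W = 0 (no volume change).
ΔU = nCvΔT = 4.32×20.8×(329−599) = -24200 J.
Q = ΔU = -24200 J.

-24200 J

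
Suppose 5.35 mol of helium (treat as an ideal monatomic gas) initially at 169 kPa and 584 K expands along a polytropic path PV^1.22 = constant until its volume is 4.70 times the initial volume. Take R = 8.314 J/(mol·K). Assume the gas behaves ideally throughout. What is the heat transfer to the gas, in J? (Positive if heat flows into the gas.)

V₁ = nRT₁/P₁ = 5.35×8.314×584/169 = 154 L.
Polytropic n=1.22: T₂ = T₁(V₁/V₂)^(n−1) = 584×(0.213)^0.22 = 415 K; P₂ = P₁(V₁/V₂)^n = 25.6 kPa.
W = (P₁V₁−P₂V₂)/(n−1) = (169×154−25.6×722)/0.22 = 34100 J.
ΔU = nCvΔT = 5.35×12.5×(415−584) = -11200 J.
Q = ΔU + W = 22800 J.

22800 J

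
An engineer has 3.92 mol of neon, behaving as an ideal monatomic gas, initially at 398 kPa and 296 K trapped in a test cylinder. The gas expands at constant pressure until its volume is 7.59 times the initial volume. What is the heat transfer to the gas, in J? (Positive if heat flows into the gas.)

159000 J

V₁ = nRT₁/P₁ = 3.92×8.314×296/398 = 24.2 L.
Isobaric: P stays 398 kPa; V/T = const ⇒ T₂ = 2250 K, V₂ = 184 L.
W = PΔV = 398×(184−24.2) kPa·L = 63600 J.
ΔU = nCvΔT = 3.92×12.5×(2250−296) = 95400 J.
Q = ΔU + W = nCpΔT = 159000 J.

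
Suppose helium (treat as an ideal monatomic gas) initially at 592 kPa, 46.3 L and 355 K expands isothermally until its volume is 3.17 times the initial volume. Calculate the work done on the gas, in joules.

n = P₁V₁/(RT₁) = 592×46.3/(8.314×355) = 9.29 mol.
Isothermal: T stays 355 K; PV = const ⇒ V₂ = 147 L, P₂ = 187 kPa.
W = nRT ln(V₂/V₁) = 9.29×8.314×355×ln(3.17) = 31600 J.
Work done on the gas = −W_by = -31600 J.

-31600 J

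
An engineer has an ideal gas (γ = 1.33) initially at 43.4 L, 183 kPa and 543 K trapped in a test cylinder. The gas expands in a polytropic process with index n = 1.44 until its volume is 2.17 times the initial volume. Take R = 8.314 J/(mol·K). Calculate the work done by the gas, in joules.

n = P₁V₁/(RT₁) = 183×43.4/(8.314×543) = 1.76 mol.
Polytropic n=1.44: T₂ = T₁(V₁/V₂)^(n−1) = 543×(0.461)^0.44 = 386 K; P₂ = P₁(V₁/V₂)^n = 60.0 kPa.
W = (P₁V₁−P₂V₂)/(n−1) = (183×43.4−60.0×94.2)/0.44 = 5210 J.

5210 J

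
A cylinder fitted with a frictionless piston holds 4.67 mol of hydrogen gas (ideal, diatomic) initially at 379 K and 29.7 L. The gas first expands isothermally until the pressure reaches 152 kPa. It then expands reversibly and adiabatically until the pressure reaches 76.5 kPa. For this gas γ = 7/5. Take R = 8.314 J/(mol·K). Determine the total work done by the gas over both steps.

23900 J

P₁ = nRT₁/V₁ = 4.67×8.314×379/29.7 = 495 kPa.
Step 1 — Isothermal: T stays 379 K; PV = const ⇒ V₂ = 96.8 L, P₂ = 152 kPa.
ΔU = 0 (ideal gas, T constant).
W = nRT ln(V₂/V₁) = 4.67×8.314×379×ln(3.26) = 17400 J.
Q = ΔU + W = 17400 J.
State after step 1: P = 152 kPa, V = 96.8 L, T = 379 K.
Step 2 — Adiabatic: T₂/T₁ = (P₂/P₁)^((γ−1)/γ) ⇒ T₂ = 379×(0.503)^0.286 = 311 K; V₂ = 158 L.
ΔU = nCvΔT = 4.67×20.8×(311−379) = -6550 J.
Q = 0 for an adiabatic process, so W = −ΔU = 6550 J.
Net over both steps: W = 23900 J, Q = 17400 J, ΔU = -6550 J.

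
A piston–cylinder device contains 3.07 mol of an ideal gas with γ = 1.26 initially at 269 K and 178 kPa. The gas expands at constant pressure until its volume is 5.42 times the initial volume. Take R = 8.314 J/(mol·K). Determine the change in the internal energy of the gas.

117000 J

V₁ = nRT₁/P₁ = 3.07×8.314×269/178 = 38.6 L.
Isobaric: P stays 178 kPa; V/T = const ⇒ T₂ = 1460 K, V₂ = 209 L.
For an ideal gas ΔU = nCvΔT with Cv = R/(γ−1) = 32.0 J/(mol·K).
ΔU = 3.07×32.0×(1460−269) = 117000 J.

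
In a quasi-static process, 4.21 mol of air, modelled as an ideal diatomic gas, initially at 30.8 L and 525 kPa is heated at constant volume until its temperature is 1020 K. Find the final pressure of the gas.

T₁ = P₁V₁/(nR) = 525×30.8/(4.21×8.314) = 462 K.
Isochoric: V stays 30.8 L; P/T = const ⇒ T₂ = 1020 K, P₂ = 1160 kPa.

1160 kPa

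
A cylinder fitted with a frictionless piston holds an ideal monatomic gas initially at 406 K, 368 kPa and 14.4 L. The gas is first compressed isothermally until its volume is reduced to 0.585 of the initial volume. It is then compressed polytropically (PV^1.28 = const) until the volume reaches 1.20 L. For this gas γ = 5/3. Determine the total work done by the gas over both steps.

n = P₁V₁/(RT₁) = 368×14.4/(8.314×406) = 1.57 mol.
Step 1 — Isothermal: T stays 406 K; PV = const ⇒ V₂ = 8.42 L, P₂ = 629 kPa.
ΔU = 0 (ideal gas, T constant).
W = nRT ln(V₂/V₁) = 1.57×8.314×406×ln(0.585) = -2840 J.
Q = ΔU + W = -2840 J.
State after step 1: P = 629 kPa, V = 8.42 L, T = 406 K.
Step 2 — Polytropic n=1.28: T₂ = T₁(V₁/V₂)^(n−1) = 406×(7.02)^0.28 = 701 K; P₂ = P₁(V₁/V₂)^n = 7620 kPa.
W = (P₁V₁−P₂V₂)/(n−1) = (629×8.42−7620×1.20)/0.28 = -13700 J.
ΔU = nCvΔT = 1.57×12.5×(701−406) = 5770 J.
Q = ΔU + W = -7970 J.
Net over both steps: W = -16600 J, Q = -10800 J, ΔU = 5770 J.

-16600 J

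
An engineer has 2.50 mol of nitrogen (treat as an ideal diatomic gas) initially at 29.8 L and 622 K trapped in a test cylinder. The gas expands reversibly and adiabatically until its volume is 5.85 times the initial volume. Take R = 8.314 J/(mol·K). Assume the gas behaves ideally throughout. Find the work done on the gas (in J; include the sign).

P₁ = nRT₁/V₁ = 2.50×8.314×622/29.8 = 434 kPa.
Adiabatic: TV^(γ−1) = const ⇒ T₂ = 622×(0.171)^0.400 = 307 K; PV^γ = const ⇒ P₂ = 36.6 kPa.
ΔU = nCvΔT = 2.50×20.8×(307−622) = -16400 J.
Q = 0 for an adiabatic process, so W = −ΔU = 16400 J.
Work done on the gas = −W_by = -16400 J.

-16400 J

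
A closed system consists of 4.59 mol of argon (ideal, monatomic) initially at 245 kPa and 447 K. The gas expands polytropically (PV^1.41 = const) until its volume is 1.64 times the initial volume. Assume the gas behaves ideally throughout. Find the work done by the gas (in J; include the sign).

V₁ = nRT₁/P₁ = 4.59×8.314×447/245 = 69.6 L.
Polytropic n=1.41: T₂ = T₁(V₁/V₂)^(n−1) = 447×(0.610)^0.41 = 365 K; P₂ = P₁(V₁/V₂)^n = 122 kPa.
W = (P₁V₁−P₂V₂)/(n−1) = (245×69.6−122×114)/0.41 = 7640 J.

7640 J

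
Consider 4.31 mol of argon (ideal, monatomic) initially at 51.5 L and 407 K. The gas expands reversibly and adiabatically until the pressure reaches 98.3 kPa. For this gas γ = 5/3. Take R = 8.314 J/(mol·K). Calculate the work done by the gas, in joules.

7550 J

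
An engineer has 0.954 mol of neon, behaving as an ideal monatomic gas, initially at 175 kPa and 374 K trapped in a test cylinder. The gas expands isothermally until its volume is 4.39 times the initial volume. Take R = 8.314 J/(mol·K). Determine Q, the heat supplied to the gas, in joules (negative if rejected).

V₁ = nRT₁/P₁ = 0.954×8.314×374/175 = 17.0 L.
Isothermal: T stays 374 K; PV = const ⇒ V₂ = 74.4 L, P₂ = 39.9 kPa.
ΔU = 0 (ideal gas, T constant).
W = nRT ln(V₂/V₁) = 0.954×8.314×374×ln(4.39) = 4390 J.
Q = ΔU + W = 4390 J.

4390 J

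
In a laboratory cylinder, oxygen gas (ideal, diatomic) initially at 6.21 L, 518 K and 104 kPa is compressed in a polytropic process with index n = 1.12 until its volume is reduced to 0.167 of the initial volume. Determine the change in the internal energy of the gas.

n = P₁V₁/(RT₁) = 104×6.21/(8.314×518) = 0.150 mol.
Polytropic n=1.12: T₂ = T₁(V₁/V₂)^(n−1) = 518×(5.99)^0.12 = 642 K; P₂ = P₁(V₁/V₂)^n = 772 kPa.
For an ideal gas ΔU = nCvΔT with Cv = (5/2)R = 20.8 J/(mol·K).
ΔU = 0.150×20.8×(642−518) = 387 J.

387 J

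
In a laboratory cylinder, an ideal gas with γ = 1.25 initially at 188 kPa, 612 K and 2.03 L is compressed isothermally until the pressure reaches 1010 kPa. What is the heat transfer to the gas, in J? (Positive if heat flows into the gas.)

-642 J

n = P₁V₁/(RT₁) = 188×2.03/(8.314×612) = 0.0750 mol.
Isothermal: T stays 612 K; PV = const ⇒ V₂ = 0.378 L, P₂ = 1010 kPa.
ΔU = 0 (ideal gas, T constant).
W = nRT ln(V₂/V₁) = 0.0750×8.314×612×ln(0.186) = -642 J.
Q = ΔU + W = -642 J.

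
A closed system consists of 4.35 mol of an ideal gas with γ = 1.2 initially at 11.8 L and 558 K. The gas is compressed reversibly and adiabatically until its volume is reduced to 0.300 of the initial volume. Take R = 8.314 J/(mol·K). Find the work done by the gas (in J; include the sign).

-27500 J

P₁ = nRT₁/V₁ = 4.35×8.314×558/11.8 = 1710 kPa.
Adiabatic: TV^(γ−1) = const ⇒ T₂ = 558×(3.33)^0.200 = 710 K; PV^γ = const ⇒ P₂ = 7250 kPa.
ΔU = nCvΔT = 4.35×41.6×(710−558) = 27500 J.
Q = 0 for an adiabatic process, so W = −ΔU = -27500 J.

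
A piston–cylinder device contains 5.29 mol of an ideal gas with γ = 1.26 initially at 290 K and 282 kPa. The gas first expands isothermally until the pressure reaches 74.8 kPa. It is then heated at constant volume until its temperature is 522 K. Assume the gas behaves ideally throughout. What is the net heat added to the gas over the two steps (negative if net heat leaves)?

56200 J

V₁ = nRT₁/P₁ = 5.29×8.314×290/282 = 45.2 L.
Step 1 — Isothermal: T stays 290 K; PV = const ⇒ V₂ = 171 L, P₂ = 74.8 kPa.
ΔU = 0 (ideal gas, T constant).
W = nRT ln(V₂/V₁) = 5.29×8.314×290×ln(3.77) = 16900 J.
Q = ΔU + W = 16900 J.
State after step 1: P = 74.8 kPa, V = 171 L, T = 290 K.
Step 2 — Isochoric: V stays 171 L; P/T = const ⇒ T₂ = 522 K, P₂ = 135 kPa.
W = 0 (no volume change).
ΔU = nCvΔT = 5.29×32.0×(522−290) = 39200 J.
Q = ΔU = 39200 J.
Net over both steps: W = 16900 J, Q = 56200 J, ΔU = 39200 J.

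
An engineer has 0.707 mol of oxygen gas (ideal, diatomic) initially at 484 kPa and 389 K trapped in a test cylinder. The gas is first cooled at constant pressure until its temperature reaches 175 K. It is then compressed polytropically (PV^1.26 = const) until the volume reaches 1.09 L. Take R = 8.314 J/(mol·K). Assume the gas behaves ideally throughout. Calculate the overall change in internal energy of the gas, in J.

-2660 J

V₁ = nRT₁/P₁ = 0.707×8.314×389/484 = 4.72 L.
Step 1 — Isobaric: P stays 484 kPa; V/T = const ⇒ T₂ = 175 K, V₂ = 2.13 L.
W = PΔV = 484×(2.13−4.72) kPa·L = -1260 J.
ΔU = nCvΔT = 0.707×20.8×(175−389) = -3140 J.
Q = ΔU + W = nCpΔT = -4400 J.
State after step 1: P = 484 kPa, V = 2.13 L, T = 175 K.
Step 2 — Polytropic n=1.26: T₂ = T₁(V₁/V₂)^(n−1) = 175×(1.95)^0.26 = 208 K; P₂ = P₁(V₁/V₂)^n = 1120 kPa.
W = (P₁V₁−P₂V₂)/(n−1) = (484×2.13−1120×1.09)/0.26 = -750 J.
ΔU = nCvΔT = 0.707×20.8×(208−175) = 488 J.
Q = ΔU + W = -263 J.
Net over both steps: W = -2010 J, Q = -4670 J, ΔU = -2660 J.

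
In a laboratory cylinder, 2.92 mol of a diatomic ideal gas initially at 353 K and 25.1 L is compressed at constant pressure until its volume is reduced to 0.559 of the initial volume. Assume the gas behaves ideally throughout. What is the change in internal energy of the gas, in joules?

-9450 J

P₁ = nRT₁/V₁ = 2.92×8.314×353/25.1 = 341 kPa.
Isobaric: P stays 341 kPa; V/T = const ⇒ T₂ = 197 K, V₂ = 14.0 L.
For an ideal gas ΔU = nCvΔT with Cv = (5/2)R = 20.8 J/(mol·K).
ΔU = 2.92×20.8×(197−353) = -9450 J.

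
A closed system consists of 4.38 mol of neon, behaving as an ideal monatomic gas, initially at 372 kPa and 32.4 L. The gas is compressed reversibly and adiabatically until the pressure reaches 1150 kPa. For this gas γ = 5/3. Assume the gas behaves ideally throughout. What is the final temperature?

T₁ = P₁V₁/(nR) = 372×32.4/(4.38×8.314) = 331 K.
Adiabatic: T₂/T₁ = (P₂/P₁)^((γ−1)/γ) ⇒ T₂ = 331×(3.09)^0.400 = 520 K; V₂ = 16.5 L.

520 K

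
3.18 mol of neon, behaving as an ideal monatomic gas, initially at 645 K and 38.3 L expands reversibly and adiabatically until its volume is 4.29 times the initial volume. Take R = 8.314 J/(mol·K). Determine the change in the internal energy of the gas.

-15900 J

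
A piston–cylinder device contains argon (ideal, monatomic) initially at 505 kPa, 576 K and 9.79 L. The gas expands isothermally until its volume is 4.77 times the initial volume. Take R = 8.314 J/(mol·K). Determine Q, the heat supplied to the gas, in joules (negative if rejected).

7720 J

n = P₁V₁/(RT₁) = 505×9.79/(8.314×576) = 1.03 mol.
Isothermal: T stays 576 K; PV = const ⇒ V₂ = 46.7 L, P₂ = 106 kPa.
ΔU = 0 (ideal gas, T constant).
W = nRT ln(V₂/V₁) = 1.03×8.314×576×ln(4.77) = 7720 J.
Q = ΔU + W = 7720 J.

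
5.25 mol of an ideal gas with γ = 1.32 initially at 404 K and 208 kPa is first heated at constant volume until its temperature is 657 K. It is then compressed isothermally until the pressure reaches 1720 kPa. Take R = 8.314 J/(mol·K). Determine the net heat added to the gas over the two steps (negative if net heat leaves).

V₁ = nRT₁/P₁ = 5.25×8.314×404/208 = 84.8 L.
Step 1 — Isochoric: V stays 84.8 L; P/T = const ⇒ T₂ = 657 K, P₂ = 338 kPa.
W = 0 (no volume change).
ΔU = nCvΔT = 5.25×26.0×(657−404) = 34500 J.
Q = ΔU = 34500 J.
State after step 1: P = 338 kPa, V = 84.8 L, T = 657 K.
Step 2 — Isothermal: T stays 657 K; PV = const ⇒ V₂ = 16.7 L, P₂ = 1720 kPa.
ΔU = 0 (ideal gas, T constant).
W = nRT ln(V₂/V₁) = 5.25×8.314×657×ln(0.197) = -46600 J.
Q = ΔU + W = -46600 J.
Net over both steps: W = -46600 J, Q = -12100 J, ΔU = 34500 J.

-12100 J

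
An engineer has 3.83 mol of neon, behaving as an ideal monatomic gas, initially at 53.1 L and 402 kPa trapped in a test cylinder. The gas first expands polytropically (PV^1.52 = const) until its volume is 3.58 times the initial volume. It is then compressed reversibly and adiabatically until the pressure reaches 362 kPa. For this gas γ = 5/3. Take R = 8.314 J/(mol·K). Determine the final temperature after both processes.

T₁ = P₁V₁/(nR) = 402×53.1/(3.83×8.314) = 670 K.
Step 1 — Polytropic n=1.52: T₂ = T₁(V₁/V₂)^(n−1) = 670×(0.279)^0.52 = 345 K; P₂ = P₁(V₁/V₂)^n = 57.9 kPa.
W = (P₁V₁−P₂V₂)/(n−1) = (402×53.1−57.9×190)/0.52 = 19900 J.
ΔU = nCvΔT = 3.83×12.5×(345−670) = -15500 J.
Q = ΔU + W = 4380 J.
State after step 1: P = 57.9 kPa, V = 190 L, T = 345 K.
Step 2 — Adiabatic: T₂/T₁ = (P₂/P₁)^((γ−1)/γ) ⇒ T₂ = 345×(6.26)^0.400 = 719 K; V₂ = 63.3 L.
ΔU = nCvΔT = 3.83×12.5×(719−345) = 17900 J.
Q = 0 for an adiabatic process, so W = −ΔU = -17900 J.
Net over both steps: W = 2050 J, Q = 4380 J, ΔU = 2330 J.

719 K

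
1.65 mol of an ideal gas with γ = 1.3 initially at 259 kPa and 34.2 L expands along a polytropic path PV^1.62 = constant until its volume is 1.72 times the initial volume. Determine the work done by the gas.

4080 J

T₁ = P₁V₁/(nR) = 259×34.2/(1.65×8.314) = 646 K.
Polytropic n=1.62: T₂ = T₁(V₁/V₂)^(n−1) = 646×(0.581)^0.62 = 461 K; P₂ = P₁(V₁/V₂)^n = 108 kPa.
W = (P₁V₁−P₂V₂)/(n−1) = (259×34.2−108×58.8)/0.62 = 4080 J.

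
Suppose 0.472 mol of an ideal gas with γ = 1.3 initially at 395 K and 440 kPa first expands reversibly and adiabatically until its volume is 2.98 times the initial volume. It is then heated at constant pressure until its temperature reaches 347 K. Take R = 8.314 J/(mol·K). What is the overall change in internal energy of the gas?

-628 J

V₁ = nRT₁/P₁ = 0.472×8.314×395/440 = 3.52 L.
Step 1 — Adiabatic: TV^(γ−1) = const ⇒ T₂ = 395×(0.336)^0.300 = 285 K; PV^γ = const ⇒ P₂ = 106 kPa.
ΔU = nCvΔT = 0.472×27.7×(285−395) = -1440 J.
Q = 0 for an adiabatic process, so W = −ΔU = 1440 J.
State after step 1: P = 106 kPa, V = 10.5 L, T = 285 K.
Step 2 — Isobaric: P stays 106 kPa; V/T = const ⇒ T₂ = 347 K, V₂ = 12.8 L.
W = PΔV = 106×(12.8−10.5) kPa·L = 245 J.
ΔU = nCvΔT = 0.472×27.7×(347−285) = 815 J.
Q = ΔU + W = nCpΔT = 1060 J.
Net over both steps: W = 1690 J, Q = 1060 J, ΔU = -628 J.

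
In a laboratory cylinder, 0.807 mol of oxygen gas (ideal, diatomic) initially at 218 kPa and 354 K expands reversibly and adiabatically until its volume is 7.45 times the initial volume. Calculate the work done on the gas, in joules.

-3280 J

V₁ = nRT₁/P₁ = 0.807×8.314×354/218 = 10.9 L.
Adiabatic: TV^(γ−1) = const ⇒ T₂ = 354×(0.134)^0.400 = 159 K; PV^γ = const ⇒ P₂ = 13.1 kPa.
ΔU = nCvΔT = 0.807×20.8×(159−354) = -3280 J.
Q = 0 for an adiabatic process, so W = −ΔU = 3280 J.
Work done on the gas = −W_by = -3280 J.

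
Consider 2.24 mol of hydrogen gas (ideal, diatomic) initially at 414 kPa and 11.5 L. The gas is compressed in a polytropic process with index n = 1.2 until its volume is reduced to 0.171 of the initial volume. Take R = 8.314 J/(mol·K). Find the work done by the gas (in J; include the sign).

T₁ = P₁V₁/(nR) = 414×11.5/(2.24×8.314) = 256 K.
Polytropic n=1.2: T₂ = T₁(V₁/V₂)^(n−1) = 256×(5.85)^0.20 = 364 K; P₂ = P₁(V₁/V₂)^n = 3450 kPa.
W = (P₁V₁−P₂V₂)/(n−1) = (414×11.5−3450×1.97)/0.20 = -10100 J.

-10100 J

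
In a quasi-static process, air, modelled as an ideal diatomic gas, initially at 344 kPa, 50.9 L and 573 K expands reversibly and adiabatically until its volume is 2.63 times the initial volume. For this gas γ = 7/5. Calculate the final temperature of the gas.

389 K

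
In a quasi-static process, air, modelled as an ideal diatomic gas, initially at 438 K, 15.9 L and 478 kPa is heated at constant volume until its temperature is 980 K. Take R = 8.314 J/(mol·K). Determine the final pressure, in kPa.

Isochoric: V stays 15.9 L; P/T = const ⇒ T₂ = 980 K, P₂ = 1070 kPa.

1070 kPa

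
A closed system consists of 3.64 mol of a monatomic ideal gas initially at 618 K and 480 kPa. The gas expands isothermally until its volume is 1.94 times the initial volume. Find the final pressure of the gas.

V₁ = nRT₁/P₁ = 3.64×8.314×618/480 = 39.0 L.
Isothermal: T stays 618 K; PV = const ⇒ V₂ = 75.6 L, P₂ = 247 kPa.

247 kPa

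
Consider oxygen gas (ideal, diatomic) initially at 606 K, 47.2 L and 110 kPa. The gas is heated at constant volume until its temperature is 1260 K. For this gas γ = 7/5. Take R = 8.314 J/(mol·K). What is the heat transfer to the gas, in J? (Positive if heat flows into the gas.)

14000 J

n = P₁V₁/(RT₁) = 110×47.2/(8.314×606) = 1.03 mol.
Isochoric: V stays 47.2 L; P/T = const ⇒ T₂ = 1260 K, P₂ = 229 kPa.
W = 0 (no volume change).
ΔU = nCvΔT = 1.03×20.8×(1260−606) = 14000 J.
Q = ΔU = 14000 J.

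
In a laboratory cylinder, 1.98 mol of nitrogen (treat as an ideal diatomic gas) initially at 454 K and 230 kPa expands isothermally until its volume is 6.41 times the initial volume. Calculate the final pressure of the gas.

V₁ = nRT₁/P₁ = 1.98×8.314×454/230 = 32.5 L.
Isothermal: T stays 454 K; PV = const ⇒ V₂ = 208 L, P₂ = 35.9 kPa.

35.9 kPa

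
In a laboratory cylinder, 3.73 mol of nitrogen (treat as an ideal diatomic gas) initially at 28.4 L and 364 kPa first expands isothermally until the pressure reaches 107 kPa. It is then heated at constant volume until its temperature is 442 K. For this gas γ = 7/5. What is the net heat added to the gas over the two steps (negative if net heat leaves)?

21100 J

T₁ = P₁V₁/(nR) = 364×28.4/(3.73×8.314) = 333 K.
Step 1 — Isothermal: T stays 333 K; PV = const ⇒ V₂ = 96.6 L, P₂ = 107 kPa.
ΔU = 0 (ideal gas, T constant).
W = nRT ln(V₂/V₁) = 3.73×8.314×333×ln(3.40) = 12700 J.
Q = ΔU + W = 12700 J.
State after step 1: P = 107 kPa, V = 96.6 L, T = 333 K.
Step 2 — Isochoric: V stays 96.6 L; P/T = const ⇒ T₂ = 442 K, P₂ = 142 kPa.
W = 0 (no volume change).
ΔU = nCvΔT = 3.73×20.8×(442−333) = 8420 J.
Q = ΔU = 8420 J.
Net over both steps: W = 12700 J, Q = 21100 J, ΔU = 8420 J.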